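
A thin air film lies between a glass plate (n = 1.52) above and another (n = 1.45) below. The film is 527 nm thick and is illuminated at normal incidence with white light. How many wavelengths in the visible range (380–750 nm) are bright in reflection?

Top surface (1.52 → 1.0): reflection off a lower-index medium gives no phase shift.
Ray reflecting at the bottom interface goes from n = 1.0 toward n = 1.45: a half-wave phase shift.
The two reflections differ by half a wavelength.
So the condition for constructive reflection is 2 n t = (m + ½) λ.
λ = 2 n t / (m + ½) = 1054 / (m + ½) nm.
m=0: 2108 nm (IR); m=1: 703 nm (visible); m=2: 422 nm (visible); m=3: 301 nm (UV).

2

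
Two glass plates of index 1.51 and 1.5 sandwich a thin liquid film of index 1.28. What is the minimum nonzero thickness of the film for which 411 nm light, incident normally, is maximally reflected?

Ray reflecting at the top interface goes from n = 1.51 toward n = 1.28: no phase shift.
Bottom surface (1.28 → 1.5): reflection off a higher-index medium gives a half-wave phase shift.
The two reflections differ by half a wavelength.
For bright reflection here: 2 n t = (m + ½) λ.
Minimum at m = 0: t = λ / (4 n) = 411 / (4 × 1.28) = 80.3 nm.

80.3 nm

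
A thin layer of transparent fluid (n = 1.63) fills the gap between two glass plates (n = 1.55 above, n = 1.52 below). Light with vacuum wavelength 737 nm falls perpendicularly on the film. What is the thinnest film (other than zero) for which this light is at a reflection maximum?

113 nm

At the upper boundary (n = 1.55 to n = 1.63) the reflected ray undergoes a half-wave phase shift.
Bottom surface (1.63 → 1.52): reflection off a lower-index medium gives no phase shift.
Net: one phase inversion between the two reflected rays.
For maximum reflection here: 2 n t = (m + ½) λ.
Minimum at m = 0: t = λ / (4 n) = 737 / (4 × 1.63) = 113 nm.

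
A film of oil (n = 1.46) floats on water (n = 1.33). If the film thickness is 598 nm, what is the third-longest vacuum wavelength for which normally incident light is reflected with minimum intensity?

582 nm

Top surface (1.0 → 1.46): reflection off a higher-index medium gives a half-wave phase shift.
Bottom surface (1.46 → 1.33): reflection off a lower-index medium gives no phase shift.
Exactly one π shift → a net half-wave offset.
With one net inversion, destructive interference in reflection requires 2 n t = m λ.
λ = 2 n t / m. The third-longest wavelength is m = 3: λ = 2 × 1.46 × 598 / 3.00 = 582 nm.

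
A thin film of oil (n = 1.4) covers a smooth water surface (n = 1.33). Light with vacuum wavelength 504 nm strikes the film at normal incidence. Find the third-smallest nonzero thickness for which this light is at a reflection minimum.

540 nm

Top surface (1.0 → 1.4): reflection off a higher-index medium gives a half-wave phase shift.
Bottom surface (1.4 → 1.33): reflection off a lower-index medium gives no phase shift.
Exactly one π shift → a net half-wave offset.
With one net inversion, destructive interference in reflection requires 2 n t = m λ.
The third-smallest nonzero thickness corresponds to m = 3: t = m λ / (2 n) = 3.00 × 504 / (2 × 1.4) = 540 nm.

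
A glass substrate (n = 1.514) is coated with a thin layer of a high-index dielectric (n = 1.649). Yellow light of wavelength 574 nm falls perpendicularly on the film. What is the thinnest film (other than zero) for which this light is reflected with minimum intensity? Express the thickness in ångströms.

1740 Å

Top surface (1.0 → 1.649): reflection off a higher-index medium gives a half-wave phase shift.
At the lower boundary (n = 1.649 to n = 1.514) the reflected ray undergoes no phase shift.
Exactly one π shift → a net half-wave offset.
For dark reflection here: 2 n t = m λ.
Minimum nonzero at m = 1: t = λ / (2 n) = 574 / (2 × 1.649) = 174 nm.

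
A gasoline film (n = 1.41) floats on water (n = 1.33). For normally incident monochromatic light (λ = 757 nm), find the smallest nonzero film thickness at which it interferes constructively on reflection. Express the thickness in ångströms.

Top surface (1.0 → 1.41): reflection off a higher-index medium gives a half-wave phase shift.
At the lower boundary (n = 1.41 to n = 1.33) the reflected ray undergoes no phase shift.
Net: one phase inversion between the two reflected rays.
So the condition for constructive reflection is 2 n t = (m + ½) λ.
Minimum at m = 0: t = λ / (4 n) = 757 / (4 × 1.41) = 134 nm.

1342 Å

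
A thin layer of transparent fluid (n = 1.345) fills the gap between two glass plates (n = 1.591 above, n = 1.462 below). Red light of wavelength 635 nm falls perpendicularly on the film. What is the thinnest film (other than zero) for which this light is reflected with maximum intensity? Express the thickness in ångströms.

1180 Å

Ray reflecting at the top interface goes from n = 1.591 toward n = 1.345: no phase shift.
At the lower boundary (n = 1.345 to n = 1.462) the reflected ray undergoes a half-wave phase shift.
Net: one phase inversion between the two reflected rays.
So the condition for constructive reflection is 2 n t = (m + ½) λ.
Minimum at m = 0: t = λ / (4 n) = 635 / (4 × 1.345) = 118 nm.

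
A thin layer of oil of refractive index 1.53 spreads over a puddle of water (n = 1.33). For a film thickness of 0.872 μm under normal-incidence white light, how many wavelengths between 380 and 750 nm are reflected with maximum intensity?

3

At the upper boundary (n = 1.0 to n = 1.53) the reflected ray undergoes a half-wave phase shift.
Bottom surface (1.53 → 1.33): reflection off a lower-index medium gives no phase shift.
Exactly one π shift → a net half-wave offset.
For maximum reflection here: 2 n t = (m + ½) λ.
λ = 2 n t / (m + ½) = 2668 / (m + ½) nm.
m=3: 762 nm (IR); m=4: 593 nm (visible); m=5: 485 nm (visible); m=6: 411 nm (visible); m=7: 356 nm (UV).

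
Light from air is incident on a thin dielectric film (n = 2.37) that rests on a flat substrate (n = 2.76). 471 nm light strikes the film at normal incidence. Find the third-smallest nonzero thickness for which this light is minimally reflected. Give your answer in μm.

0.248 μm

At the upper boundary (n = 1.0 to n = 2.37) the reflected ray undergoes a half-wave phase shift.
Ray reflecting at the bottom interface goes from n = 2.37 toward n = 2.76: a half-wave phase shift.
The two reflections carry the same phase change, so no net offset.
So the condition for destructive reflection is 2 n t = (m + ½) λ.
The third-smallest nonzero thickness corresponds to m = 2: t = (m + ½) λ / (2 n) = 2.50 × 471 / (2 × 2.37) = 248 nm.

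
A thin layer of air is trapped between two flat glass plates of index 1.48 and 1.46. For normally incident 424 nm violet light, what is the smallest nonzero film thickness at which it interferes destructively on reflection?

Top surface (1.48 → 1.0): reflection off a lower-index medium gives no phase shift.
Ray reflecting at the bottom interface goes from n = 1.0 toward n = 1.46: a half-wave phase shift.
Net: one phase inversion between the two reflected rays.
With one net inversion, destructive interference in reflection requires 2 n t = m λ.
The smallest nonzero thickness corresponds to m = 1: t = m λ / (2 n) = 1.00 × 424 / (2 × 1.0) = 212 nm.

212 nm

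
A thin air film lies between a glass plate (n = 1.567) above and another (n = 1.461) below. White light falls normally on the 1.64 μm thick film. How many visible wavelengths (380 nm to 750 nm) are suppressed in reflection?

4

Top surface (1.567 → 1.0): reflection off a lower-index medium gives no phase shift.
At the lower boundary (n = 1.0 to n = 1.461) the reflected ray undergoes a half-wave phase shift.
Net: one phase inversion between the two reflected rays.
For dark reflection here: 2 n t = m λ.
λ = 2 n t / m = 3280 / m nm.
m=4: 820 nm (IR); m=5: 656 nm (visible); m=6: 547 nm (visible); m=7: 469 nm (visible); m=8: 410 nm (visible); m=9: 364 nm (UV).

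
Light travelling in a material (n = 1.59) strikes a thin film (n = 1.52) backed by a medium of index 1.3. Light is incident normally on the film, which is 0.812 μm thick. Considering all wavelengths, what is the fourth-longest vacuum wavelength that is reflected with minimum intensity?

705 nm

Ray reflecting at the top interface goes from n = 1.59 toward n = 1.52: no phase shift.
Bottom surface (1.52 → 1.3): reflection off a lower-index medium gives no phase shift.
Zero or two π shifts → no net half-wave offset.
For minimum reflection here: 2 n t = (m + ½) λ.
λ = 2 n t / (m + ½). The fourth-longest wavelength is m = 3: λ = 2 × 1.52 × 812 / 3.50 = 705 nm.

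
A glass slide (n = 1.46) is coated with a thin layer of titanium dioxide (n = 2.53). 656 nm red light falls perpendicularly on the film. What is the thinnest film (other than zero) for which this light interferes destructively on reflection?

Ray reflecting at the top interface goes from n = 1.0 toward n = 2.53: a half-wave phase shift.
At the lower boundary (n = 2.53 to n = 1.46) the reflected ray undergoes no phase shift.
Net: one phase inversion between the two reflected rays.
With one net inversion, destructive interference in reflection requires 2 n t = m λ.
Minimum nonzero at m = 1: t = λ / (2 n) = 656 / (2 × 2.53) = 130 nm.

130 nm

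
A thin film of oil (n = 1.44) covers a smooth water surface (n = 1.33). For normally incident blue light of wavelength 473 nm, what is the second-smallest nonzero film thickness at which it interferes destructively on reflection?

328 nm

Ray reflecting at the top interface goes from n = 1.0 toward n = 1.44: a half-wave phase shift.
Ray reflecting at the bottom interface goes from n = 1.44 toward n = 1.33: no phase shift.
The two reflections differ by half a wavelength.
So the condition for destructive reflection is 2 n t = m λ.
The second-smallest nonzero thickness corresponds to m = 2: t = m λ / (2 n) = 2.00 × 473 / (2 × 1.44) = 328 nm.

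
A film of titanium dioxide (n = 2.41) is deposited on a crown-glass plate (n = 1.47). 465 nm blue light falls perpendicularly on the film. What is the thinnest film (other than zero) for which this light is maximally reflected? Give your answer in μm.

At the upper boundary (n = 1.0 to n = 2.41) the reflected ray undergoes a half-wave phase shift.
At the lower boundary (n = 2.41 to n = 1.47) the reflected ray undergoes no phase shift.
The two reflections differ by half a wavelength.
For bright reflection here: 2 n t = (m + ½) λ.
Minimum at m = 0: t = λ / (4 n) = 465 / (4 × 2.41) = 48.2 nm.

0.0482 μm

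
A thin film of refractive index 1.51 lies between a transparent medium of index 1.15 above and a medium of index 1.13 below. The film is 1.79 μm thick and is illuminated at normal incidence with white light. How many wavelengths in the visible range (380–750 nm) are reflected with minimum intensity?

Top surface (1.15 → 1.51): reflection off a higher-index medium gives a half-wave phase shift.
At the lower boundary (n = 1.51 to n = 1.13) the reflected ray undergoes no phase shift.
Net: one phase inversion between the two reflected rays.
For minimum reflection here: 2 n t = m λ.
λ = 2 n t / m = 5406 / m nm.
m=7: 772 nm (IR); m=8: 676 nm (visible); m=9: 601 nm (visible); m=10: 541 nm (visible); m=11: 491 nm (visible); m=12: 450 nm (visible); m=13: 416 nm (visible); m=14: 386 nm (visible); m=15: 360 nm (UV).

7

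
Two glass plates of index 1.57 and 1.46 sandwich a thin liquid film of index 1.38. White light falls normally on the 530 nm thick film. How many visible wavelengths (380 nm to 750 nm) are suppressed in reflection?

Top surface (1.57 → 1.38): reflection off a lower-index medium gives no phase shift.
Ray reflecting at the bottom interface goes from n = 1.38 toward n = 1.46: a half-wave phase shift.
Exactly one π shift → a net half-wave offset.
So the condition for destructive reflection is 2 n t = m λ.
λ = 2 n t / m = 1463 / m nm.
m=1: 1463 nm (IR); m=2: 731 nm (visible); m=3: 488 nm (visible); m=4: 366 nm (UV).

2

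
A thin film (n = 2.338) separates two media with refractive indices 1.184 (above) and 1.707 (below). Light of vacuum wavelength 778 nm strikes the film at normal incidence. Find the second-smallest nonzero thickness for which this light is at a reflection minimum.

At the upper boundary (n = 1.184 to n = 2.338) the reflected ray undergoes a half-wave phase shift.
Bottom surface (2.338 → 1.707): reflection off a lower-index medium gives no phase shift.
Net: one phase inversion between the two reflected rays.
So the condition for destructive reflection is 2 n t = m λ.
The second-smallest nonzero thickness corresponds to m = 2: t = m λ / (2 n) = 2.00 × 778 / (2 × 2.338) = 333 nm.

333 nm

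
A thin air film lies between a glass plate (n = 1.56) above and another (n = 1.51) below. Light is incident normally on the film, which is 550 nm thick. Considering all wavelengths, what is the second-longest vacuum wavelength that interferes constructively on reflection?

733 nm

At the upper boundary (n = 1.56 to n = 1.0) the reflected ray undergoes no phase shift.
Ray reflecting at the bottom interface goes from n = 1.0 toward n = 1.51: a half-wave phase shift.
Net: one phase inversion between the two reflected rays.
For maximum reflection here: 2 n t = (m + ½) λ.
λ = 2 n t / (m + ½). The second-longest wavelength is m = 1: λ = 2 × 1.0 × 550 / 1.50 = 733 nm.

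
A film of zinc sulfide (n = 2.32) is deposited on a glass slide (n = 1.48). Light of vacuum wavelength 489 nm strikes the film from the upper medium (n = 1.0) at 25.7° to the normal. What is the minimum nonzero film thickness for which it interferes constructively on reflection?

Top surface (1.0 → 2.32): reflection off a higher-index medium gives a half-wave phase shift.
Ray reflecting at the bottom interface goes from n = 2.32 toward n = 1.48: no phase shift.
Exactly one π shift → a net half-wave offset.
With one net inversion, constructive interference in reflection requires 2 n t cos θ_r = (m + ½) λ.
Snell's law: 1.0 sin 25.7° = 2.32 sin θ_r → sin θ_r = 0.187, cos θ_r = 0.982.
Minimum at m = 0: t = λ / (4 n cos θ_r) = 489 / (4 × 2.32 × 0.982) = 53.6 nm.

53.6 nm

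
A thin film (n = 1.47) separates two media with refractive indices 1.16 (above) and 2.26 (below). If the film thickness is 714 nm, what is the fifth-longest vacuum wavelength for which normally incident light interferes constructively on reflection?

Ray reflecting at the top interface goes from n = 1.16 toward n = 1.47: a half-wave phase shift.
At the lower boundary (n = 1.47 to n = 2.26) the reflected ray undergoes a half-wave phase shift.
Zero or two π shifts → no net half-wave offset.
So the condition for constructive reflection is 2 n t = m λ.
λ = 2 n t / m. The fifth-longest wavelength is m = 5: λ = 2 × 1.47 × 714 / 5.00 = 420 nm.

420 nm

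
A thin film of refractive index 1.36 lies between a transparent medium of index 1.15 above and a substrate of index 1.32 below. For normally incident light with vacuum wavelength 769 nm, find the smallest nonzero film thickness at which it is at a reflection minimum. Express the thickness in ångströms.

Top surface (1.15 → 1.36): reflection off a higher-index medium gives a half-wave phase shift.
Ray reflecting at the bottom interface goes from n = 1.36 toward n = 1.32: no phase shift.
The two reflections differ by half a wavelength.
For weak reflection here: 2 n t = m λ.
Minimum nonzero at m = 1: t = λ / (2 n) = 769 / (2 × 1.36) = 283 nm.

2827 Å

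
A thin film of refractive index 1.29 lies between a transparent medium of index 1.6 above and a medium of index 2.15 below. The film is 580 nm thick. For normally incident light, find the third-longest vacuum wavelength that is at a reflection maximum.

599 nm

Top surface (1.6 → 1.29): reflection off a lower-index medium gives no phase shift.
Ray reflecting at the bottom interface goes from n = 1.29 toward n = 2.15: a half-wave phase shift.
The two reflections differ by half a wavelength.
With one net inversion, constructive interference in reflection requires 2 n t = (m + ½) λ.
λ = 2 n t / (m + ½). The third-longest wavelength is m = 2: λ = 2 × 1.29 × 580 / 2.50 = 599 nm.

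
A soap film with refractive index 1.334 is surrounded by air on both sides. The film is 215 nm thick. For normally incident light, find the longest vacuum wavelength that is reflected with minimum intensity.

574 nm

Top surface (1.0 → 1.334): reflection off a higher-index medium gives a half-wave phase shift.
Ray reflecting at the bottom interface goes from n = 1.334 toward n = 1.0: no phase shift.
The two reflections differ by half a wavelength.
For weak reflection here: 2 n t = m λ.
λ = 2 n t / m. The longest wavelength is m = 1: λ = 2 × 1.334 × 215 / 1.00 = 574 nm.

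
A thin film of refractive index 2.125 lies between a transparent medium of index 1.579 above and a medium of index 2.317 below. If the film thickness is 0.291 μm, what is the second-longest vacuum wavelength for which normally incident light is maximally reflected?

618 nm

Ray reflecting at the top interface goes from n = 1.579 toward n = 2.125: a half-wave phase shift.
Ray reflecting at the bottom interface goes from n = 2.125 toward n = 2.317: a half-wave phase shift.
Zero or two π shifts → no net half-wave offset.
With no net inversion, constructive interference in reflection requires 2 n t = m λ.
λ = 2 n t / m. The second-longest wavelength is m = 2: λ = 2 × 2.125 × 291 / 2.00 = 618 nm.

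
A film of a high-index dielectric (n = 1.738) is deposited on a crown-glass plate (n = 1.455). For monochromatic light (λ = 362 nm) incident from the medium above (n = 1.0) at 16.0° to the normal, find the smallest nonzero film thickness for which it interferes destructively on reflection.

105 nm

At the upper boundary (n = 1.0 to n = 1.738) the reflected ray undergoes a half-wave phase shift.
Bottom surface (1.738 → 1.455): reflection off a lower-index medium gives no phase shift.
The two reflections differ by half a wavelength.
With one net inversion, destructive interference in reflection requires 2 n t cos θ_r = m λ.
Snell's law: 1.0 sin 16.0° = 1.738 sin θ_r → sin θ_r = 0.159, cos θ_r = 0.987.
Minimum nonzero at m = 1: t = λ / (2 n cos θ_r) = 362 / (2 × 1.738 × 0.987) = 105 nm.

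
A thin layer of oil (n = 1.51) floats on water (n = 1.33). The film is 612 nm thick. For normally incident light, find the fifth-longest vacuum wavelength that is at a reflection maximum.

411 nm

Ray reflecting at the top interface goes from n = 1.0 toward n = 1.51: a half-wave phase shift.
Ray reflecting at the bottom interface goes from n = 1.51 toward n = 1.33: no phase shift.
Exactly one π shift → a net half-wave offset.
So the condition for constructive reflection is 2 n t = (m + ½) λ.
λ = 2 n t / (m + ½). The fifth-longest wavelength is m = 4: λ = 2 × 1.51 × 612 / 4.50 = 411 nm.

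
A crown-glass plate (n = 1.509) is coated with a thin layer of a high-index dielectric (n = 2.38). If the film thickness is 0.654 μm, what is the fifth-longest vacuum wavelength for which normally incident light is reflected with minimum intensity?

Ray reflecting at the top interface goes from n = 1.0 toward n = 2.38: a half-wave phase shift.
Bottom surface (2.38 → 1.509): reflection off a lower-index medium gives no phase shift.
The two reflections differ by half a wavelength.
For dark reflection here: 2 n t = m λ.
λ = 2 n t / m. The fifth-longest wavelength is m = 5: λ = 2 × 2.38 × 654 / 5.00 = 623 nm.

623 nm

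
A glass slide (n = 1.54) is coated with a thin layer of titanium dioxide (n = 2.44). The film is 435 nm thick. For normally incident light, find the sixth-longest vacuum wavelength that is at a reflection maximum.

At the upper boundary (n = 1.0 to n = 2.44) the reflected ray undergoes a half-wave phase shift.
At the lower boundary (n = 2.44 to n = 1.54) the reflected ray undergoes no phase shift.
Exactly one π shift → a net half-wave offset.
So the condition for constructive reflection is 2 n t = (m + ½) λ.
λ = 2 n t / (m + ½). The sixth-longest wavelength is m = 5: λ = 2 × 2.44 × 435 / 5.50 = 386 nm.

386 nm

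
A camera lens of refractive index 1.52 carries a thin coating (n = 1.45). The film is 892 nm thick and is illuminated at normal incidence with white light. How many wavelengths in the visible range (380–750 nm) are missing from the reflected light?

Top surface (1.0 → 1.45): reflection off a higher-index medium gives a half-wave phase shift.
Bottom surface (1.45 → 1.52): reflection off a higher-index medium gives a half-wave phase shift.
Zero or two π shifts → no net half-wave offset.
For weak reflection here: 2 n t = (m + ½) λ.
λ = 2 n t / (m + ½) = 2587 / (m + ½) nm.
m=2: 1035 nm (IR); m=3: 739 nm (visible); m=4: 575 nm (visible); m=5: 470 nm (visible); m=6: 398 nm (visible); m=7: 345 nm (UV).

4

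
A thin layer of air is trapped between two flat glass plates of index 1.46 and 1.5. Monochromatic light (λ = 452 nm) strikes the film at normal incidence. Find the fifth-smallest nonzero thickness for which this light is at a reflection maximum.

At the upper boundary (n = 1.46 to n = 1.0) the reflected ray undergoes no phase shift.
Ray reflecting at the bottom interface goes from n = 1.0 toward n = 1.5: a half-wave phase shift.
Exactly one π shift → a net half-wave offset.
So the condition for constructive reflection is 2 n t = (m + ½) λ.
The fifth-smallest nonzero thickness corresponds to m = 4: t = (m + ½) λ / (2 n) = 4.50 × 452 / (2 × 1.0) = 1017 nm.

1017 nm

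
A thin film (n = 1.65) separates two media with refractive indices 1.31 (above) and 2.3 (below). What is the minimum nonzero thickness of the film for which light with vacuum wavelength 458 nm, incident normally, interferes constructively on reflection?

139 nm

Ray reflecting at the top interface goes from n = 1.31 toward n = 1.65: a half-wave phase shift.
At the lower boundary (n = 1.65 to n = 2.3) the reflected ray undergoes a half-wave phase shift.
Zero or two π shifts → no net half-wave offset.
For strong reflection here: 2 n t = m λ.
Minimum nonzero at m = 1: t = λ / (2 n) = 458 / (2 × 1.65) = 139 nm.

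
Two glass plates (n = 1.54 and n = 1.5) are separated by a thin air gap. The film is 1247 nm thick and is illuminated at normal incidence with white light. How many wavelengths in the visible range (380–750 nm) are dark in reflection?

Ray reflecting at the top interface goes from n = 1.54 toward n = 1.0: no phase shift.
Bottom surface (1.0 → 1.5): reflection off a higher-index medium gives a half-wave phase shift.
Exactly one π shift → a net half-wave offset.
So the condition for destructive reflection is 2 n t = m λ.
λ = 2 n t / m = 2494 / m nm.
m=3: 831 nm (IR); m=4: 624 nm (visible); m=5: 499 nm (visible); m=6: 416 nm (visible); m=7: 356 nm (UV).

3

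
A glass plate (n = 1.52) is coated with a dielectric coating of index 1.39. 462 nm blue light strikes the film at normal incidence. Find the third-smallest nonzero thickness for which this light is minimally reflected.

415 nm

Top surface (1.0 → 1.39): reflection off a higher-index medium gives a half-wave phase shift.
Bottom surface (1.39 → 1.52): reflection off a higher-index medium gives a half-wave phase shift.
Zero or two π shifts → no net half-wave offset.
So the condition for destructive reflection is 2 n t = (m + ½) λ.
The third-smallest nonzero thickness corresponds to m = 2: t = (m + ½) λ / (2 n) = 2.50 × 462 / (2 × 1.39) = 415 nm.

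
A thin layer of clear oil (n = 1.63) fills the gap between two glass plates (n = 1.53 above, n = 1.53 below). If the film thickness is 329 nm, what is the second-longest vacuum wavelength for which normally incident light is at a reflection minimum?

536 nm

Top surface (1.53 → 1.63): reflection off a higher-index medium gives a half-wave phase shift.
At the lower boundary (n = 1.63 to n = 1.53) the reflected ray undergoes no phase shift.
Net: one phase inversion between the two reflected rays.
So the condition for destructive reflection is 2 n t = m λ.
λ = 2 n t / m. The second-longest wavelength is m = 2: λ = 2 × 1.63 × 329 / 2.00 = 536 nm.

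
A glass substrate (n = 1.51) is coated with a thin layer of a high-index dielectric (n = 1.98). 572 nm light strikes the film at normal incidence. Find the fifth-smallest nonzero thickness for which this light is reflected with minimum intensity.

Ray reflecting at the top interface goes from n = 1.0 toward n = 1.98: a half-wave phase shift.
At the lower boundary (n = 1.98 to n = 1.51) the reflected ray undergoes no phase shift.
The two reflections differ by half a wavelength.
With one net inversion, destructive interference in reflection requires 2 n t = m λ.
The fifth-smallest nonzero thickness corresponds to m = 5: t = m λ / (2 n) = 5.00 × 572 / (2 × 1.98) = 722 nm.

722 nm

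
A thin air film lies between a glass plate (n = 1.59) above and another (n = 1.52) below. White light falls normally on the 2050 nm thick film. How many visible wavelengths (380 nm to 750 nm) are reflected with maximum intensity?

Top surface (1.59 → 1.0): reflection off a lower-index medium gives no phase shift.
Ray reflecting at the bottom interface goes from n = 1.0 toward n = 1.52: a half-wave phase shift.
Exactly one π shift → a net half-wave offset.
For maximum reflection here: 2 n t = (m + ½) λ.
λ = 2 n t / (m + ½) = 4100 / (m + ½) nm.
m=4: 911 nm (IR); m=5: 745 nm (visible); m=6: 631 nm (visible); m=7: 547 nm (visible); m=8: 482 nm (visible); m=9: 432 nm (visible); m=10: 390 nm (visible); m=11: 357 nm (UV).

6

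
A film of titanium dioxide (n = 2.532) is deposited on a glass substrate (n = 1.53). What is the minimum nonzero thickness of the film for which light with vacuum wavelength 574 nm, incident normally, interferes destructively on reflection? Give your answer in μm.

0.113 μm

Ray reflecting at the top interface goes from n = 1.0 toward n = 2.532: a half-wave phase shift.
Bottom surface (2.532 → 1.53): reflection off a lower-index medium gives no phase shift.
The two reflections differ by half a wavelength.
For dark reflection here: 2 n t = m λ.
Minimum nonzero at m = 1: t = λ / (2 n) = 574 / (2 × 2.532) = 113 nm.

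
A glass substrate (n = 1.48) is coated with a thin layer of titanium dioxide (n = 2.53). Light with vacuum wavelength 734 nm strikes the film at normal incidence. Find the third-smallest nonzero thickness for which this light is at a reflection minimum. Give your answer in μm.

At the upper boundary (n = 1.0 to n = 2.53) the reflected ray undergoes a half-wave phase shift.
At the lower boundary (n = 2.53 to n = 1.48) the reflected ray undergoes no phase shift.
Net: one phase inversion between the two reflected rays.
So the condition for destructive reflection is 2 n t = m λ.
The third-smallest nonzero thickness corresponds to m = 3: t = m λ / (2 n) = 3.00 × 734 / (2 × 2.53) = 435 nm.

0.435 μm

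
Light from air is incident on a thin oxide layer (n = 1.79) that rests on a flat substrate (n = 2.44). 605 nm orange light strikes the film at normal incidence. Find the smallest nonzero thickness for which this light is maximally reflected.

Top surface (1.0 → 1.79): reflection off a higher-index medium gives a half-wave phase shift.
Bottom surface (1.79 → 2.44): reflection off a higher-index medium gives a half-wave phase shift.
The two reflections carry the same phase change, so no net offset.
So the condition for constructive reflection is 2 n t = m λ.
The smallest nonzero thickness corresponds to m = 1: t = m λ / (2 n) = 1.00 × 605 / (2 × 1.79) = 169 nm.

169 nm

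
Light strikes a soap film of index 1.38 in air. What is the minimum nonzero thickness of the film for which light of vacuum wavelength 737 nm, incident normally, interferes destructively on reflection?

At the upper boundary (n = 1.0 to n = 1.38) the reflected ray undergoes a half-wave phase shift.
Bottom surface (1.38 → 1.0): reflection off a lower-index medium gives no phase shift.
Exactly one π shift → a net half-wave offset.
So the condition for destructive reflection is 2 n t = m λ.
Minimum nonzero at m = 1: t = λ / (2 n) = 737 / (2 × 1.38) = 267 nm.

267 nm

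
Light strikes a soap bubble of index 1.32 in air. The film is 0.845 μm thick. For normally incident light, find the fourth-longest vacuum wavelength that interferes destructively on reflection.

558 nm

At the upper boundary (n = 1.0 to n = 1.32) the reflected ray undergoes a half-wave phase shift.
Ray reflecting at the bottom interface goes from n = 1.32 toward n = 1.0: no phase shift.
The two reflections differ by half a wavelength.
For weak reflection here: 2 n t = m λ.
λ = 2 n t / m. The fourth-longest wavelength is m = 4: λ = 2 × 1.32 × 845 / 4.00 = 558 nm.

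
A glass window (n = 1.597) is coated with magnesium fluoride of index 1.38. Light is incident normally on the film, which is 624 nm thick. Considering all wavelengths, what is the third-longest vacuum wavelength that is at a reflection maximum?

574 nm

Top surface (1.0 → 1.38): reflection off a higher-index medium gives a half-wave phase shift.
Bottom surface (1.38 → 1.597): reflection off a higher-index medium gives a half-wave phase shift.
The two reflections carry the same phase change, so no net offset.
For maximum reflection here: 2 n t = m λ.
λ = 2 n t / m. The third-longest wavelength is m = 3: λ = 2 × 1.38 × 624 / 3.00 = 574 nm.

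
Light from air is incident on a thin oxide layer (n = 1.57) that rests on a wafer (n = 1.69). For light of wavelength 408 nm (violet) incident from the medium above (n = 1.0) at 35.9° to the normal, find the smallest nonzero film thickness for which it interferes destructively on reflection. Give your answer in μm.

Ray reflecting at the top interface goes from n = 1.0 toward n = 1.57: a half-wave phase shift.
Bottom surface (1.57 → 1.69): reflection off a higher-index medium gives a half-wave phase shift.
Net: no relative phase inversion (both shifts match).
With no net inversion, destructive interference in reflection requires 2 n t cos θ_r = (m + ½) λ.
Snell's law: 1.0 sin 35.9° = 1.57 sin θ_r → sin θ_r = 0.373, cos θ_r = 0.928.
Minimum at m = 0: t = λ / (4 n cos θ_r) = 408 / (4 × 1.57 × 0.928) = 70.0 nm.

0.0700 μm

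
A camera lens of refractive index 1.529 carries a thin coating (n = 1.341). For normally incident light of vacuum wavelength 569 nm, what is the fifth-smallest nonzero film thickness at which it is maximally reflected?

At the upper boundary (n = 1.0 to n = 1.341) the reflected ray undergoes a half-wave phase shift.
Ray reflecting at the bottom interface goes from n = 1.341 toward n = 1.529: a half-wave phase shift.
Net: no relative phase inversion (both shifts match).
For strong reflection here: 2 n t = m λ.
The fifth-smallest nonzero thickness corresponds to m = 5: t = m λ / (2 n) = 5.00 × 569 / (2 × 1.341) = 1061 nm.

1061 nm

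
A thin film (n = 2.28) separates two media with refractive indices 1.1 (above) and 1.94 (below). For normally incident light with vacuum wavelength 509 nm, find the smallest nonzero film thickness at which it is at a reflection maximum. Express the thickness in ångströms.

558 Å

Ray reflecting at the top interface goes from n = 1.1 toward n = 2.28: a half-wave phase shift.
At the lower boundary (n = 2.28 to n = 1.94) the reflected ray undergoes no phase shift.
Net: one phase inversion between the two reflected rays.
With one net inversion, constructive interference in reflection requires 2 n t = (m + ½) λ.
Minimum at m = 0: t = λ / (4 n) = 509 / (4 × 2.28) = 55.8 nm.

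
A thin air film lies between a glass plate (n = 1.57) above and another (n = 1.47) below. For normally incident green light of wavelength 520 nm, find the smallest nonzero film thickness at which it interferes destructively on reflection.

Ray reflecting at the top interface goes from n = 1.57 toward n = 1.0: no phase shift.
Ray reflecting at the bottom interface goes from n = 1.0 toward n = 1.47: a half-wave phase shift.
The two reflections differ by half a wavelength.
With one net inversion, destructive interference in reflection requires 2 n t = m λ.
Minimum nonzero at m = 1: t = λ / (2 n) = 520 / (2 × 1.0) = 260 nm.

260 nm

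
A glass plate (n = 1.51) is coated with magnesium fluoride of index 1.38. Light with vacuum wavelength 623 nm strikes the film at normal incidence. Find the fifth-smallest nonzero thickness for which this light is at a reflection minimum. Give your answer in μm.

1.02 μm

Ray reflecting at the top interface goes from n = 1.0 toward n = 1.38: a half-wave phase shift.
Ray reflecting at the bottom interface goes from n = 1.38 toward n = 1.51: a half-wave phase shift.
The two reflections carry the same phase change, so no net offset.
So the condition for destructive reflection is 2 n t = (m + ½) λ.
The fifth-smallest nonzero thickness corresponds to m = 4: t = (m + ½) λ / (2 n) = 4.50 × 623 / (2 × 1.38) = 1016 nm.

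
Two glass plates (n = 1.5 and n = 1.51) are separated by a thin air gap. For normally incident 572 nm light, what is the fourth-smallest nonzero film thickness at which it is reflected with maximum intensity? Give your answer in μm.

Top surface (1.5 → 1.0): reflection off a lower-index medium gives no phase shift.
Bottom surface (1.0 → 1.51): reflection off a higher-index medium gives a half-wave phase shift.
Net: one phase inversion between the two reflected rays.
So the condition for constructive reflection is 2 n t = (m + ½) λ.
The fourth-smallest nonzero thickness corresponds to m = 3: t = (m + ½) λ / (2 n) = 3.50 × 572 / (2 × 1.0) = 1001 nm.

1.00 μm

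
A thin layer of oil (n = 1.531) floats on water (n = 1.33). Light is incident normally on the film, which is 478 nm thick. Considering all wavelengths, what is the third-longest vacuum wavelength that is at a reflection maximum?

585 nm

Ray reflecting at the top interface goes from n = 1.0 toward n = 1.531: a half-wave phase shift.
Ray reflecting at the bottom interface goes from n = 1.531 toward n = 1.33: no phase shift.
Net: one phase inversion between the two reflected rays.
For bright reflection here: 2 n t = (m + ½) λ.
λ = 2 n t / (m + ½). The third-longest wavelength is m = 2: λ = 2 × 1.531 × 478 / 2.50 = 585 nm.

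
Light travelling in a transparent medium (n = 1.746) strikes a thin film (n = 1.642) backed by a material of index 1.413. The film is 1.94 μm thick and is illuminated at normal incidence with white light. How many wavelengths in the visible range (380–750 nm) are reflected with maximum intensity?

8

Ray reflecting at the top interface goes from n = 1.746 toward n = 1.642: no phase shift.
Bottom surface (1.642 → 1.413): reflection off a lower-index medium gives no phase shift.
Net: no relative phase inversion (both shifts match).
With no net inversion, constructive interference in reflection requires 2 n t = m λ.
λ = 2 n t / m = 6371 / m nm.
m=8: 796 nm (IR); m=9: 708 nm (visible); m=10: 637 nm (visible); m=11: 579 nm (visible); m=12: 531 nm (visible); m=13: 490 nm (visible); m=14: 455 nm (visible); m=15: 425 nm (visible); m=16: 398 nm (visible); m=17: 375 nm (UV).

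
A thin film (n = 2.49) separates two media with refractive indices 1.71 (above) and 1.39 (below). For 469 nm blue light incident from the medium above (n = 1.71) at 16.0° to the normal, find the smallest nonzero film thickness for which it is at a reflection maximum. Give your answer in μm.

At the upper boundary (n = 1.71 to n = 2.49) the reflected ray undergoes a half-wave phase shift.
At the lower boundary (n = 2.49 to n = 1.39) the reflected ray undergoes no phase shift.
Net: one phase inversion between the two reflected rays.
For bright reflection here: 2 n t cos θ_r = (m + ½) λ.
Snell's law: 1.71 sin 16.0° = 2.49 sin θ_r → sin θ_r = 0.189, cos θ_r = 0.982.
Minimum at m = 0: t = λ / (4 n cos θ_r) = 469 / (4 × 2.49 × 0.982) = 48.0 nm.

0.0480 μm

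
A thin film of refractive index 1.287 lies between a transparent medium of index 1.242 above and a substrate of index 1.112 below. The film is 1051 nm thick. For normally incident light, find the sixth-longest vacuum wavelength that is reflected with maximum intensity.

Ray reflecting at the top interface goes from n = 1.242 toward n = 1.287: a half-wave phase shift.
Ray reflecting at the bottom interface goes from n = 1.287 toward n = 1.112: no phase shift.
Exactly one π shift → a net half-wave offset.
With one net inversion, constructive interference in reflection requires 2 n t = (m + ½) λ.
λ = 2 n t / (m + ½). The sixth-longest wavelength is m = 5: λ = 2 × 1.287 × 1051 / 5.50 = 492 nm.

492 nm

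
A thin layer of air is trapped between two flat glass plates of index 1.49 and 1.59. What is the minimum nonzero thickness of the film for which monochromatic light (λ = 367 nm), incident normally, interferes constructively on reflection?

Ray reflecting at the top interface goes from n = 1.49 toward n = 1.0: no phase shift.
Ray reflecting at the bottom interface goes from n = 1.0 toward n = 1.59: a half-wave phase shift.
The two reflections differ by half a wavelength.
So the condition for constructive reflection is 2 n t = (m + ½) λ.
Minimum at m = 0: t = λ / (4 n) = 367 / (4 × 1.0) = 91.8 nm.

91.8 nm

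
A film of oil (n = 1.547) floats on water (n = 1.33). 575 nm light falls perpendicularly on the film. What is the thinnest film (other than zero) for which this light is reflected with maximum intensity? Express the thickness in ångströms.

929 Å

At the upper boundary (n = 1.0 to n = 1.547) the reflected ray undergoes a half-wave phase shift.
Ray reflecting at the bottom interface goes from n = 1.547 toward n = 1.33: no phase shift.
Net: one phase inversion between the two reflected rays.
With one net inversion, constructive interference in reflection requires 2 n t = (m + ½) λ.
Minimum at m = 0: t = λ / (4 n) = 575 / (4 × 1.547) = 92.9 nm.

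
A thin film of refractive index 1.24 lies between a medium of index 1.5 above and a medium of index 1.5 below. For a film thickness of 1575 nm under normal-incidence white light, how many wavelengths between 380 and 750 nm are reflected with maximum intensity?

Ray reflecting at the top interface goes from n = 1.5 toward n = 1.24: no phase shift.
Ray reflecting at the bottom interface goes from n = 1.24 toward n = 1.5: a half-wave phase shift.
Net: one phase inversion between the two reflected rays.
So the condition for constructive reflection is 2 n t = (m + ½) λ.
λ = 2 n t / (m + ½) = 3906 / (m + ½) nm.
m=4: 868 nm (IR); m=5: 710 nm (visible); m=6: 601 nm (visible); m=7: 521 nm (visible); m=8: 460 nm (visible); m=9: 411 nm (visible); m=10: 372 nm (UV).

5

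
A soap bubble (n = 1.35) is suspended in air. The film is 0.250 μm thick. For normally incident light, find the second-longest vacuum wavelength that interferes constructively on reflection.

450 nm

At the upper boundary (n = 1.0 to n = 1.35) the reflected ray undergoes a half-wave phase shift.
At the lower boundary (n = 1.35 to n = 1.0) the reflected ray undergoes no phase shift.
Net: one phase inversion between the two reflected rays.
So the condition for constructive reflection is 2 n t = (m + ½) λ.
λ = 2 n t / (m + ½). The second-longest wavelength is m = 1: λ = 2 × 1.35 × 250 / 1.50 = 450 nm.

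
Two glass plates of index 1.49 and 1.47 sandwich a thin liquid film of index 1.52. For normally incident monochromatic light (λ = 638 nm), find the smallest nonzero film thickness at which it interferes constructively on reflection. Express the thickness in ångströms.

1049 Å

At the upper boundary (n = 1.49 to n = 1.52) the reflected ray undergoes a half-wave phase shift.
Bottom surface (1.52 → 1.47): reflection off a lower-index medium gives no phase shift.
Exactly one π shift → a net half-wave offset.
So the condition for constructive reflection is 2 n t = (m + ½) λ.
Minimum at m = 0: t = λ / (4 n) = 638 / (4 × 1.52) = 105 nm.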